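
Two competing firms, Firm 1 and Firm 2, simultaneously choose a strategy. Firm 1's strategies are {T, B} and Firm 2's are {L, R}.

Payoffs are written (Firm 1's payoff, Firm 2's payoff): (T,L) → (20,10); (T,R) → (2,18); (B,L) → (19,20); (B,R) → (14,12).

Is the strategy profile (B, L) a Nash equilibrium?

No

At (B, L), Firm 1 earns 19; switching to T would give 20, so Firm 1 would deviate.
Firm 2 earns 20; switching to R would give 12, so Firm 2 has no profitable deviation.
Since at least one player can profitably deviate, this is not a Nash equilibrium.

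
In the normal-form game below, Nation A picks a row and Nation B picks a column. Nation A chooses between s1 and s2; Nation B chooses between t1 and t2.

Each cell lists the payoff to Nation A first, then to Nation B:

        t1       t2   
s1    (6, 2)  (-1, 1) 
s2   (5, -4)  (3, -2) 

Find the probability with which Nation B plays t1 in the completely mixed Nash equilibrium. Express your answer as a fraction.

4/5

Let y be the probability that Nation B plays t1. In a completely mixed equilibrium, Nation A must be indifferent between s1 and s2.
Nation A's expected payoff from s1 is 6y − (1−y); from s2 it is 5y + 3(1−y).
Setting these equal: 7y − 1 = 2y + 3, so y = 4/5.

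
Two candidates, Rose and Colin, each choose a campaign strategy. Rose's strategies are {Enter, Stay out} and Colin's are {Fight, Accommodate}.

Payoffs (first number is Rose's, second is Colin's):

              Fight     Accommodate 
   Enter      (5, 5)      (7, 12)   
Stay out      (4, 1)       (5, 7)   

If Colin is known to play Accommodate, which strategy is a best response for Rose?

Against Accommodate, Rose earns 7 from Enter and 5 from Stay out.
So Enter is the best response.

Enter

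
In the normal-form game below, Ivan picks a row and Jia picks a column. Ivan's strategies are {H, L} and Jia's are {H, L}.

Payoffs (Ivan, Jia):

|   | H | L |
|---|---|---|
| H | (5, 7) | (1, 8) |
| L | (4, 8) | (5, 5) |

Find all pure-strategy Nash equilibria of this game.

(H, H): Jia prefers L (8 > 7) — not an equilibrium.
(H, L): Ivan prefers L (5 > 1) — not an equilibrium.
(L, H): Ivan prefers H (5 > 4) — not an equilibrium.
(L, L): Jia prefers H (8 > 5) — not an equilibrium.

none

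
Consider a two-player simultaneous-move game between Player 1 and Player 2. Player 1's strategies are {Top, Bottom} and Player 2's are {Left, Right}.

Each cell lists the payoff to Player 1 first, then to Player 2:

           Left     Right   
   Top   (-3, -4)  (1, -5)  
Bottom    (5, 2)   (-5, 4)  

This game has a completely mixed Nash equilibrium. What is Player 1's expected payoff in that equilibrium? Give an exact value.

-5/7

First find q, the probability Player 2 plays Left, from Player 1's indifference between Top and Bottom: −3q + (1−q) = 5q − 5(1−q), giving q = 3/7.
Since Player 1 is indifferent in equilibrium, Player 1's expected payoff equals the payoff from either row against (3/7, 4/7). Using Top: −3(3/7) + (4/7) = -5/7.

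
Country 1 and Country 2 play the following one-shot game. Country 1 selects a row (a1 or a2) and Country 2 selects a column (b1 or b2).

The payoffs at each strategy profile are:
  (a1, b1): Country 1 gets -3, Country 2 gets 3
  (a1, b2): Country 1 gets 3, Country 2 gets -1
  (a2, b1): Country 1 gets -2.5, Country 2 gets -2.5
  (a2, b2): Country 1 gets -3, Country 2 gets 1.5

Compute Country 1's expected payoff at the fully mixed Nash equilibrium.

-33/13

First find y, the probability Country 2 plays b1, from Country 1's indifference between a1 and a2: −3y + 3(1−y) = −2.5y − 3(1−y), giving y = 12/13.
Since Country 1 is indifferent in equilibrium, Country 1's expected payoff equals the payoff from either row against (12/13, 1/13). Using a1: −3(12/13) + 3(1/13) = -33/13.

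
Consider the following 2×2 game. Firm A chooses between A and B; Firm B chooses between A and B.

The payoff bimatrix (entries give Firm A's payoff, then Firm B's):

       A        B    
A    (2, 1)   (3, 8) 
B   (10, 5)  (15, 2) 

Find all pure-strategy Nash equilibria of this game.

(A, A): Firm A prefers B (10 > 2); Firm B prefers B (8 > 1) — not an equilibrium.
(A, B): Firm A prefers B (15 > 3) — not an equilibrium.
(B, A): Firm A gets 10 ≥ 2 from A, and Firm B gets 5 ≥ 2 from B — Nash equilibrium.
(B, B): Firm B prefers A (5 > 2) — not an equilibrium.

(B, A)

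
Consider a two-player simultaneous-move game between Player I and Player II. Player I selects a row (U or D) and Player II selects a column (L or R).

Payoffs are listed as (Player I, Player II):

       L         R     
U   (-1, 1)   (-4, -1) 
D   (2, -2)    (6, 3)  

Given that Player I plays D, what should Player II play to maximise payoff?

R

Against D, Player II earns -2 from L and 3 from R.
So R is the best response.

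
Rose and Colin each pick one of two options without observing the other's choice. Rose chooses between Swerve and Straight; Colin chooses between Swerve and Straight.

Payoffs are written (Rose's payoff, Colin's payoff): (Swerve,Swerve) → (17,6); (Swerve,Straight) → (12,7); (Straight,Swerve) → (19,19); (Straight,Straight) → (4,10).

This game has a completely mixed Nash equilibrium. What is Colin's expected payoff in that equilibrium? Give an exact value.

73/10

First find p, the probability Rose plays Swerve, from Colin's indifference between Swerve and Straight: 6p + 19(1−p) = 7p + 10(1−p), giving p = 9/10.
Since Colin is indifferent in equilibrium, Colin's expected payoff equals the payoff from either column against (9/10, 1/10). Using Swerve: 6(9/10) + 19(1/10) = 73/10.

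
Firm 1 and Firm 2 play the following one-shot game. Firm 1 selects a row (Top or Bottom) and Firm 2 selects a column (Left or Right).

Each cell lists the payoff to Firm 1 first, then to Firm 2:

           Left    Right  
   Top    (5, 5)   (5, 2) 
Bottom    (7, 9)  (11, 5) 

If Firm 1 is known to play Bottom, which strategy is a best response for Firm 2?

Left

Against Bottom, Firm 2 earns 9 from Left and 5 from Right.
So Left is the best response.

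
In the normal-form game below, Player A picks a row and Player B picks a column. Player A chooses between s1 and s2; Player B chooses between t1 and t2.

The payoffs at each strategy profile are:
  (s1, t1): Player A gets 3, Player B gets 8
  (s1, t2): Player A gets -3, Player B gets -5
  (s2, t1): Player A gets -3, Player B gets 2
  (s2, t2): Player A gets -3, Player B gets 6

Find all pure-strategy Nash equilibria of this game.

(s1, t1) and (s2, t2)

(s1, t1): Player A gets 3 ≥ -3 from s2, and Player B gets 8 ≥ -5 from t2 — Nash equilibrium.
(s1, t2): Player B prefers t1 (8 > -5) — not an equilibrium.
(s2, t1): Player A prefers s1 (3 > -3); Player B prefers t2 (6 > 2) — not an equilibrium.
(s2, t2): Player A gets -3 ≥ -3 from s1, and Player B gets 6 ≥ 2 from t1 — Nash equilibrium.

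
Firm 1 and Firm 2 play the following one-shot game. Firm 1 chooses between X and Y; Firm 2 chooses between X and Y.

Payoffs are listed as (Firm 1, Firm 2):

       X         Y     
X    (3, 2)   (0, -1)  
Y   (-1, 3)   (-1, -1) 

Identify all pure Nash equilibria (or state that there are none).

(X, X): Firm 1 gets 3 ≥ -1 from Y, and Firm 2 gets 2 ≥ -1 from Y — Nash equilibrium.
(X, Y): Firm 2 prefers X (2 > -1) — not an equilibrium.
(Y, X): Firm 1 prefers X (3 > -1) — not an equilibrium.
(Y, Y): Firm 1 prefers X (0 > -1); Firm 2 prefers X (3 > -1) — not an equilibrium.

(X, X)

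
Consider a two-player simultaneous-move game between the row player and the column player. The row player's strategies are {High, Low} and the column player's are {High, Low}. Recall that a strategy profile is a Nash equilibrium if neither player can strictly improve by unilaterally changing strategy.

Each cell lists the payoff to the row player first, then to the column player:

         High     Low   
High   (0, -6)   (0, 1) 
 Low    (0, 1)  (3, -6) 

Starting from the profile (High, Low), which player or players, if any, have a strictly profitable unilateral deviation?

The row player

The row player at (High, Low) earns 0; deviating to Low yields 3 — a strict improvement.
The column player earns 1; deviating to High yields -6 — not better.
Only the row player has a strictly profitable deviation.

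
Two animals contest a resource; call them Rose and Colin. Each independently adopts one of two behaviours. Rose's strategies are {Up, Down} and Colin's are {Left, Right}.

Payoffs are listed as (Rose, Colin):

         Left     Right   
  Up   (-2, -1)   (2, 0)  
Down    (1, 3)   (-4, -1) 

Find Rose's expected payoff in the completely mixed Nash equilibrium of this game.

First find y, the probability Colin plays Left, from Rose's indifference between Up and Down: −2y + 2(1−y) = y − 4(1−y), giving y = 2/3.
Since Rose is indifferent in equilibrium, Rose's expected payoff equals the payoff from either row against (2/3, 1/3). Using Up: −2(2/3) + 2(1/3) = -2/3.

-2/3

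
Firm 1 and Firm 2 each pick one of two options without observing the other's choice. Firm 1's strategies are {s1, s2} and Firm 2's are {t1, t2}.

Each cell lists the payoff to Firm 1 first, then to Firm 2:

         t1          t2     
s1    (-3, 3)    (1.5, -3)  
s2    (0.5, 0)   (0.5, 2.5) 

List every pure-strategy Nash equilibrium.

(s1, t1): Firm 1 prefers s2 (0.5 > -3) — not an equilibrium.
(s1, t2): Firm 2 prefers t1 (3 > -3) — not an equilibrium.
(s2, t1): Firm 2 prefers t2 (2.5 > 0) — not an equilibrium.
(s2, t2): Firm 1 prefers s1 (1.5 > 0.5) — not an equilibrium.

none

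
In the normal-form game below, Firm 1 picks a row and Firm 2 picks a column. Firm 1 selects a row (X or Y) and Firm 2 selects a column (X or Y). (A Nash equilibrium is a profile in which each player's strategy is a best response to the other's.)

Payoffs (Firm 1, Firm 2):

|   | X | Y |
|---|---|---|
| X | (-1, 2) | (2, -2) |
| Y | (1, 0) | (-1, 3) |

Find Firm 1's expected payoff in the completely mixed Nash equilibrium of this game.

First find y, the probability Firm 2 plays X, from Firm 1's indifference between X and Y: −y + 2(1−y) = y − (1−y), giving y = 3/5.
Since Firm 1 is indifferent in equilibrium, Firm 1's expected payoff equals the payoff from either row against (3/5, 2/5). Using X: −(3/5) + 2(2/5) = 1/5.

1/5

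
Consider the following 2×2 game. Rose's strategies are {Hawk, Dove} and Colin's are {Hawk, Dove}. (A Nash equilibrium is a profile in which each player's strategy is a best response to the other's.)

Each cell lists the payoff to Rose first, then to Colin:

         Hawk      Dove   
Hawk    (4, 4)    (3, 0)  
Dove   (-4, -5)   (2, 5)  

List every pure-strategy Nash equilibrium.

(Hawk, Hawk)

(Hawk, Hawk): Rose gets 4 ≥ -4 from Dove, and Colin gets 4 ≥ 0 from Dove — Nash equilibrium.
(Hawk, Dove): Colin prefers Hawk (4 > 0) — not an equilibrium.
(Dove, Hawk): Rose prefers Hawk (4 > -4); Colin prefers Dove (5 > -5) — not an equilibrium.
(Dove, Dove): Rose prefers Hawk (3 > 2) — not an equilibrium.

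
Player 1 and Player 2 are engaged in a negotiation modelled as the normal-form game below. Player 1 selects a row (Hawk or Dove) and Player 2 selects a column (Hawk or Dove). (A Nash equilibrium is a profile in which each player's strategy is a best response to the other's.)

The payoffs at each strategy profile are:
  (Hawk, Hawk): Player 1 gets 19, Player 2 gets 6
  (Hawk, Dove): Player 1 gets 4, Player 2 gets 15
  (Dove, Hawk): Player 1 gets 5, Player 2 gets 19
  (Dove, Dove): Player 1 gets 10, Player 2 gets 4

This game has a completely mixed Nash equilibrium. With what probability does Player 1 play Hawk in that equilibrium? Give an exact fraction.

5/8

Let p be the probability that Player 1 plays Hawk. In a completely mixed equilibrium, Player 2 must be indifferent between Hawk and Dove.
Player 2's expected payoff from Hawk is 6p + 19(1−p); from Dove it is 15p + 4(1−p).
Setting these equal: −13p + 19 = 11p + 4, so p = 5/8.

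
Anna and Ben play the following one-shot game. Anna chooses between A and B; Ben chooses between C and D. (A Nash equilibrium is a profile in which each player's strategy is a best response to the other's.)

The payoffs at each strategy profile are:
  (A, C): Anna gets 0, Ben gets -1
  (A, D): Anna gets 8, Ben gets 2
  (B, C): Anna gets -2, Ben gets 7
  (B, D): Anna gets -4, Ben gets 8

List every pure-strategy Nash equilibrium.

(A, D)

(A, C): Ben prefers D (2 > -1) — not an equilibrium.
(A, D): Anna gets 8 ≥ -4 from B, and Ben gets 2 ≥ -1 from C — Nash equilibrium.
(B, C): Anna prefers A (0 > -2); Ben prefers D (8 > 7) — not an equilibrium.
(B, D): Anna prefers A (8 > -4) — not an equilibrium.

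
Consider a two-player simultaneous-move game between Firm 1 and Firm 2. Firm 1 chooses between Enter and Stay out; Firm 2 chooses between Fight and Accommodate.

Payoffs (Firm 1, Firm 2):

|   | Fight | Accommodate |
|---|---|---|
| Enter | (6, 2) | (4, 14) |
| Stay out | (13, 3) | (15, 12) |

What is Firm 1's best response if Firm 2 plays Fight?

Against Fight, Firm 1 earns 6 from Enter and 13 from Stay out.
So Stay out is the best response.

Stay out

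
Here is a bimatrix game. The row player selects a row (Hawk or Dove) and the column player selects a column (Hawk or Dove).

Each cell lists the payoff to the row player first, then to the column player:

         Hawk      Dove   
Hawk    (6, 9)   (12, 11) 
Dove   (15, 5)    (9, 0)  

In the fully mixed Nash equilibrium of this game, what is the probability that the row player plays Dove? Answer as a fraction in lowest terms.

2/7

Let x be the probability that the row player plays Hawk. In a completely mixed equilibrium, the column player must be indifferent between Hawk and Dove.
The column player's expected payoff from Hawk is 9x + 5(1−x); from Dove it is 11x.
Setting these equal: 4x + 5 = 11x, so x = 5/7.
Therefore the row player plays Dove with probability 1 − 5/7 = 2/7.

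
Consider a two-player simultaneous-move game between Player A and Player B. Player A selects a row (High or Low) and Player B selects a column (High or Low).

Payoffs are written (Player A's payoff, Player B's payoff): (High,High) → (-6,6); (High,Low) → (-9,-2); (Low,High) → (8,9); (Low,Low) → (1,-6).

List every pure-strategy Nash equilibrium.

(Low, High)

(High, High): Player A prefers Low (8 > -6) — not an equilibrium.
(High, Low): Player A prefers Low (1 > -9); Player B prefers High (6 > -2) — not an equilibrium.
(Low, High): Player A gets 8 ≥ -6 from High, and Player B gets 9 ≥ -6 from Low — Nash equilibrium.
(Low, Low): Player B prefers High (9 > -6) — not an equilibrium.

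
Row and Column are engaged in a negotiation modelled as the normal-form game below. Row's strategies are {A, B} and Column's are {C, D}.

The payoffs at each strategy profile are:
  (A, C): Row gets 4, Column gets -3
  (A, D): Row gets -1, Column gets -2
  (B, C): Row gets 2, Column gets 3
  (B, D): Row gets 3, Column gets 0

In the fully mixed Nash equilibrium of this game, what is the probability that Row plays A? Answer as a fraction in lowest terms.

3/4

Let x be the probability that Row plays A. In a completely mixed equilibrium, Column must be indifferent between C and D.
Column's expected payoff from C is −3x + 3(1−x); from D it is −2x.
Setting these equal: −6x + 3 = −2x, so x = 3/4.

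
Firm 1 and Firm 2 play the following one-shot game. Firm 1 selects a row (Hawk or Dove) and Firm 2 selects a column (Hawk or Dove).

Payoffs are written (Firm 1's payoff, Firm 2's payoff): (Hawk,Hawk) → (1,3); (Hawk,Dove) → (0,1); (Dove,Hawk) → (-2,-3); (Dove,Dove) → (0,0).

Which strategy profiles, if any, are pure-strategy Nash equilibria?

(Hawk, Hawk): Firm 1 gets 1 ≥ -2 from Dove, and Firm 2 gets 3 ≥ 1 from Dove — Nash equilibrium.
(Hawk, Dove): Firm 2 prefers Hawk (3 > 1) — not an equilibrium.
(Dove, Hawk): Firm 1 prefers Hawk (1 > -2); Firm 2 prefers Dove (0 > -3) — not an equilibrium.
(Dove, Dove): Firm 1 gets 0 ≥ 0 from Hawk, and Firm 2 gets 0 ≥ -3 from Hawk — Nash equilibrium.

(Hawk, Hawk) and (Dove, Dove)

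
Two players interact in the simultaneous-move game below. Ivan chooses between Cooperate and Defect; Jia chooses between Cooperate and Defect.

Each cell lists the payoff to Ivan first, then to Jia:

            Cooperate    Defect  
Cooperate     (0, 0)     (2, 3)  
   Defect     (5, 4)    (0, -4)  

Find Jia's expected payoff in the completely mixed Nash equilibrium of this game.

First find p, the probability Ivan plays Cooperate, from Jia's indifference between Cooperate and Defect: 4(1−p) = 3p − 4(1−p), giving p = 8/11.
Since Jia is indifferent in equilibrium, Jia's expected payoff equals the payoff from either column against (8/11, 3/11). Using Cooperate: 4(3/11) = 12/11.

12/11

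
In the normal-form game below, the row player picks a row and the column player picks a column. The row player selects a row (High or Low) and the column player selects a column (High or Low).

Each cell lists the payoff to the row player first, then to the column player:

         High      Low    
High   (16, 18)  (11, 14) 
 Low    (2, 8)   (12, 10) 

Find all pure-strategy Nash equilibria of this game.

(High, High): the row player gets 16 ≥ 2 from Low, and the column player gets 18 ≥ 14 from Low — Nash equilibrium.
(High, Low): the row player prefers Low (12 > 11); the column player prefers High (18 > 14) — not an equilibrium.
(Low, High): the row player prefers High (16 > 2); the column player prefers Low (10 > 8) — not an equilibrium.
(Low, Low): the row player gets 12 ≥ 11 from High, and the column player gets 10 ≥ 8 from High — Nash equilibrium.

(High, High) and (Low, Low)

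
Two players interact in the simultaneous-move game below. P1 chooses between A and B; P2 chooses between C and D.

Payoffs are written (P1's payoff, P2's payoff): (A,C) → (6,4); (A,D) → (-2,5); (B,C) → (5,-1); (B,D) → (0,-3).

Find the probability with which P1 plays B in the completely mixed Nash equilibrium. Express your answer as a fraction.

1/3

Let x be the probability that P1 plays A. In a completely mixed equilibrium, P2 must be indifferent between C and D.
P2's expected payoff from C is 4x − (1−x); from D it is 5x − 3(1−x).
Setting these equal: 5x − 1 = 8x − 3, so x = 2/3.
Therefore P1 plays B with probability 1 − 2/3 = 1/3.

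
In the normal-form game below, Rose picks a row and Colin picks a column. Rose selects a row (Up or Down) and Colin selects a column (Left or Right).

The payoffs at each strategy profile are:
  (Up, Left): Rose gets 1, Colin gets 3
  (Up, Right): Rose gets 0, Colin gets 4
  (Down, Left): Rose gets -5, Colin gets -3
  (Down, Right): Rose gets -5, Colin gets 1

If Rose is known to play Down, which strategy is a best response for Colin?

Right

Against Down, Colin earns -3 from Left and 1 from Right.
So Right is the best response.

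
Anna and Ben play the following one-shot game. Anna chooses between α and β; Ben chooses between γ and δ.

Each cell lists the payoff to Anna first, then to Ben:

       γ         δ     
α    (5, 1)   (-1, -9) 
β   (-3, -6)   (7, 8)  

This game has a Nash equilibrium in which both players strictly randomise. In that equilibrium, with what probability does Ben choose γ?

Let c be the probability that Ben plays γ. In a completely mixed equilibrium, Anna must be indifferent between α and β.
Anna's expected payoff from α is 5c − (1−c); from β it is −3c + 7(1−c).
Setting these equal: 6c − 1 = −10c + 7, so c = 1/2.

1/2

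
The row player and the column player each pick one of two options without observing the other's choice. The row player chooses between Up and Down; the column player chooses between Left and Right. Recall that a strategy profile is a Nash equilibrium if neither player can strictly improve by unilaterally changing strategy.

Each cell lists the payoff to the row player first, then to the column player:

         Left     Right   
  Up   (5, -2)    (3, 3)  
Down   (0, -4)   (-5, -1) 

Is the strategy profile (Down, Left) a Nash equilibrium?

No

At (Down, Left), the row player earns 0; switching to Up would give 5, so the row player would deviate.
The column player earns -4; switching to Right would give -1, so the column player would deviate.
Since at least one player can profitably deviate, this is not a Nash equilibrium.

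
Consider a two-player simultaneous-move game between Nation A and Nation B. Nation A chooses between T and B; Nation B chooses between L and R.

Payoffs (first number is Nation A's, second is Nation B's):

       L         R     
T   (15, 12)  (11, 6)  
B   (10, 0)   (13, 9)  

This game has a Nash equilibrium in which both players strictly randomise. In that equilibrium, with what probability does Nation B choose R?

5/7

Let y be the probability that Nation B plays L. In a completely mixed equilibrium, Nation A must be indifferent between T and B.
Nation A's expected payoff from T is 15y + 11(1−y); from B it is 10y + 13(1−y).
Setting these equal: 4y + 11 = −3y + 13, so y = 2/7.
Therefore Nation B plays R with probability 1 − 2/7 = 5/7.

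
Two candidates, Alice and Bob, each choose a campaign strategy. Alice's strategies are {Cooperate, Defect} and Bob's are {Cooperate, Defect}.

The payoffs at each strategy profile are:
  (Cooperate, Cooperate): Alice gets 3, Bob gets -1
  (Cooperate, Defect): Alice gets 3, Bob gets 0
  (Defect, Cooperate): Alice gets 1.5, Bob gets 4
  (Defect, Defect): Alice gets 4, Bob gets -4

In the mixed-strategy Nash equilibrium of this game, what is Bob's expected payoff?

First find x, the probability Alice plays Cooperate, from Bob's indifference between Cooperate and Defect: −x + 4(1−x) = −4(1−x), giving x = 8/9.
Since Bob is indifferent in equilibrium, Bob's expected payoff equals the payoff from either column against (8/9, 1/9). Using Cooperate: −(8/9) + 4(1/9) = -4/9.

-4/9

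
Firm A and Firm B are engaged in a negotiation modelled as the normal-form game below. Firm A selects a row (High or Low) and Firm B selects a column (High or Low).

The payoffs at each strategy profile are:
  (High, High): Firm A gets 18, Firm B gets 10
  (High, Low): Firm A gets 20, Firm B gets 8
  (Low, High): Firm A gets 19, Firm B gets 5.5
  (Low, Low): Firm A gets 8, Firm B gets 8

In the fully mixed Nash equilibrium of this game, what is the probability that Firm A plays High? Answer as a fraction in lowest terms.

Let x be the probability that Firm A plays High. In a completely mixed equilibrium, Firm B must be indifferent between High and Low.
Firm B's expected payoff from High is 10x + 5.5(1−x); from Low it is 8x + 8(1−x).
Setting these equal: 4.5x + 5.5 = 8, so x = 5/9.

5/9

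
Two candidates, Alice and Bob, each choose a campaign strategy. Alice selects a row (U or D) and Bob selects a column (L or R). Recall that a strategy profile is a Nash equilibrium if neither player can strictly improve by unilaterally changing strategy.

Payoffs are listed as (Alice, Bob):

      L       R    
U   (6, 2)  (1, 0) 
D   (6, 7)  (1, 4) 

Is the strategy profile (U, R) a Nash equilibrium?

No

At (U, R), Alice earns 1; switching to D would give 1, so Alice has no profitable deviation.
Bob earns 0; switching to L would give 2, so Bob would deviate.
Since at least one player can profitably deviate, this is not a Nash equilibrium.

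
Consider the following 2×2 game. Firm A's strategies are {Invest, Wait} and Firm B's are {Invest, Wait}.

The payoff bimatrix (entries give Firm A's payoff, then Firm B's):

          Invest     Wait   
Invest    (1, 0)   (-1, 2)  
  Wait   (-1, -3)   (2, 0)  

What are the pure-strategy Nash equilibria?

(Invest, Invest): Firm B prefers Wait (2 > 0) — not an equilibrium.
(Invest, Wait): Firm A prefers Wait (2 > -1) — not an equilibrium.
(Wait, Invest): Firm A prefers Invest (1 > -1); Firm B prefers Wait (0 > -3) — not an equilibrium.
(Wait, Wait): Firm A gets 2 ≥ -1 from Invest, and Firm B gets 0 ≥ -3 from Invest — Nash equilibrium.

(Wait, Wait)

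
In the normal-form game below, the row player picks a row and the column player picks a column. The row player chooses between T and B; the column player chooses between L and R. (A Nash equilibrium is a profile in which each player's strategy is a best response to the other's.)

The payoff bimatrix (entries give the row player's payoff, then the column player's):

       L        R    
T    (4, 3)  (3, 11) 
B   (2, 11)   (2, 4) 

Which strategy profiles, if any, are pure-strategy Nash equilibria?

(T, L): the column player prefers R (11 > 3) — not an equilibrium.
(T, R): the row player gets 3 ≥ 2 from B, and the column player gets 11 ≥ 3 from L — Nash equilibrium.
(B, L): the row player prefers T (4 > 2) — not an equilibrium.
(B, R): the row player prefers T (3 > 2); the column player prefers L (11 > 4) — not an equilibrium.

(T, R)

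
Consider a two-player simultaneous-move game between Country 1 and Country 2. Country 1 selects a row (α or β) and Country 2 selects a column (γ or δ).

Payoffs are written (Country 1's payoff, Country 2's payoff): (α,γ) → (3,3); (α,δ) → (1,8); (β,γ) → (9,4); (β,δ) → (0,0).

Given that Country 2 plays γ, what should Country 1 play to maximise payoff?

β

Against γ, Country 1 earns 3 from α and 9 from β.
So β is the best response.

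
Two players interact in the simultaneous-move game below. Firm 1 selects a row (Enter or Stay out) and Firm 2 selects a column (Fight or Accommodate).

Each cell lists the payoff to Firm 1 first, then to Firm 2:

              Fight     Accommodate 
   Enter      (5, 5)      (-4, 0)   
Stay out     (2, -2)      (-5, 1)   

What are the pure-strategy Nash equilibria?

(Enter, Fight)

(Enter, Fight): Firm 1 gets 5 ≥ 2 from Stay out, and Firm 2 gets 5 ≥ 0 from Accommodate — Nash equilibrium.
(Enter, Accommodate): Firm 2 prefers Fight (5 > 0) — not an equilibrium.
(Stay out, Fight): Firm 1 prefers Enter (5 > 2); Firm 2 prefers Accommodate (1 > -2) — not an equilibrium.
(Stay out, Accommodate): Firm 1 prefers Enter (-4 > -5) — not an equilibrium.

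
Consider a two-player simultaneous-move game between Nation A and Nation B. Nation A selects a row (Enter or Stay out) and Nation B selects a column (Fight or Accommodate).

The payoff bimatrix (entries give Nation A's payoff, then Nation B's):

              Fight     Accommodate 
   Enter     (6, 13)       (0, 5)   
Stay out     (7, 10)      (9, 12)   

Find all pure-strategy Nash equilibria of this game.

(Enter, Fight): Nation A prefers Stay out (7 > 6) — not an equilibrium.
(Enter, Accommodate): Nation A prefers Stay out (9 > 0); Nation B prefers Fight (13 > 5) — not an equilibrium.
(Stay out, Fight): Nation B prefers Accommodate (12 > 10) — not an equilibrium.
(Stay out, Accommodate): Nation A gets 9 ≥ 0 from Enter, and Nation B gets 12 ≥ 10 from Fight — Nash equilibrium.

(Stay out, Accommodate)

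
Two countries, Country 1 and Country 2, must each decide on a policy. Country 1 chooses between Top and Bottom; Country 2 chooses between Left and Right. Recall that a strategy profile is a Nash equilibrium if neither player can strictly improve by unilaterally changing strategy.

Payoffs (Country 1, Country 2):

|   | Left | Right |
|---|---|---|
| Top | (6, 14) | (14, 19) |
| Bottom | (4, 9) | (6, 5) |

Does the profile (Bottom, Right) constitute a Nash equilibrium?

At (Bottom, Right), Country 1 earns 6; switching to Top would give 14, so Country 1 would deviate.
Country 2 earns 5; switching to Left would give 9, so Country 2 would deviate.
Since at least one player can profitably deviate, this is not a Nash equilibrium.

No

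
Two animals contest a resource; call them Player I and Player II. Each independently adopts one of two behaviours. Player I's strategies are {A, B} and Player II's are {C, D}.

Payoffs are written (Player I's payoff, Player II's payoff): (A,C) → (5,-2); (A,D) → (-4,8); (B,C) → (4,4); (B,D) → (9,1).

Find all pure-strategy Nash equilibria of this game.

(A, C): Player II prefers D (8 > -2) — not an equilibrium.
(A, D): Player I prefers B (9 > -4) — not an equilibrium.
(B, C): Player I prefers A (5 > 4) — not an equilibrium.
(B, D): Player II prefers C (4 > 1) — not an equilibrium.

none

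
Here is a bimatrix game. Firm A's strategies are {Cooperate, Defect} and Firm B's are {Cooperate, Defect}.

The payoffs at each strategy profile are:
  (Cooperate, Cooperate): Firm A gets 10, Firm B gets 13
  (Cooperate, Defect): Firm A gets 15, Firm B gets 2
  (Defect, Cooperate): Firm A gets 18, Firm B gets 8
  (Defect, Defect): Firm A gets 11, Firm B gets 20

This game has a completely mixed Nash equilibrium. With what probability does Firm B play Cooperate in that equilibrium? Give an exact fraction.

Let y be the probability that Firm B plays Cooperate. In a completely mixed equilibrium, Firm A must be indifferent between Cooperate and Defect.
Firm A's expected payoff from Cooperate is 10y + 15(1−y); from Defect it is 18y + 11(1−y).
Setting these equal: −5y + 15 = 7y + 11, so y = 1/3.

1/3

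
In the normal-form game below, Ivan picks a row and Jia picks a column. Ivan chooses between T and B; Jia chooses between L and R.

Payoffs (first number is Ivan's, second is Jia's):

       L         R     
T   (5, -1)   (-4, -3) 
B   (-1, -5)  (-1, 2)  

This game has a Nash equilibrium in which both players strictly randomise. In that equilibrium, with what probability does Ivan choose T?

7/9

Let x be the probability that Ivan plays T. In a completely mixed equilibrium, Jia must be indifferent between L and R.
Jia's expected payoff from L is −x − 5(1−x); from R it is −3x + 2(1−x).
Setting these equal: 4x − 5 = −5x + 2, so x = 7/9.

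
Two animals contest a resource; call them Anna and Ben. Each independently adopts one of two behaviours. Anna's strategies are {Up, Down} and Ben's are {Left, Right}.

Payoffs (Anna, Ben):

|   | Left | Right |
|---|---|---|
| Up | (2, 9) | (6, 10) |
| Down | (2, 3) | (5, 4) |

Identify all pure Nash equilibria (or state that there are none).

(Up, Right)

(Up, Left): Ben prefers Right (10 > 9) — not an equilibrium.
(Up, Right): Anna gets 6 ≥ 5 from Down, and Ben gets 10 ≥ 9 from Left — Nash equilibrium.
(Down, Left): Ben prefers Right (4 > 3) — not an equilibrium.
(Down, Right): Anna prefers Up (6 > 5) — not an equilibrium.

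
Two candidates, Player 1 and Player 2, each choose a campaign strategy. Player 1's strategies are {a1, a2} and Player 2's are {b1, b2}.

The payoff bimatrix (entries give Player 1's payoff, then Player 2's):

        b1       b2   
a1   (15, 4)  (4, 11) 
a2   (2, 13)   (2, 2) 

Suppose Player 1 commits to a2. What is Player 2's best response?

b1

Against a2, Player 2 earns 13 from b1 and 2 from b2.
So b1 is the best response.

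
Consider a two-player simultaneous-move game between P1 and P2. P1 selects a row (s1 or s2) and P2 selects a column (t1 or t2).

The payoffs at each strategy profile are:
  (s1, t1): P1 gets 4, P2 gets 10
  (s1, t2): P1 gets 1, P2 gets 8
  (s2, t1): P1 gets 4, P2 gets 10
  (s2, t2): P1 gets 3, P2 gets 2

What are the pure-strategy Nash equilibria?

(s1, t1): P1 gets 4 ≥ 4 from s2, and P2 gets 10 ≥ 8 from t2 — Nash equilibrium.
(s1, t2): P1 prefers s2 (3 > 1); P2 prefers t1 (10 > 8) — not an equilibrium.
(s2, t1): P1 gets 4 ≥ 4 from s1, and P2 gets 10 ≥ 2 from t2 — Nash equilibrium.
(s2, t2): P2 prefers t1 (10 > 2) — not an equilibrium.

(s1, t1) and (s2, t1)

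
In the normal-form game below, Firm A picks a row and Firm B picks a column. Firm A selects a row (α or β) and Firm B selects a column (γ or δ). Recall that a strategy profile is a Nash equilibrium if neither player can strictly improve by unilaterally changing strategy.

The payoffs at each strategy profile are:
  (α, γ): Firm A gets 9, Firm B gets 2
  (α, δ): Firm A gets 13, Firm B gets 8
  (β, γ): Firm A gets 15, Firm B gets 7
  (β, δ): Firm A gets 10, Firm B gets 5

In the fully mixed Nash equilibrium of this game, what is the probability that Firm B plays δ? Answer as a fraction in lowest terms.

Let y be the probability that Firm B plays γ. In a completely mixed equilibrium, Firm A must be indifferent between α and β.
Firm A's expected payoff from α is 9y + 13(1−y); from β it is 15y + 10(1−y).
Setting these equal: −4y + 13 = 5y + 10, so y = 1/3.
Therefore Firm B plays δ with probability 1 − 1/3 = 2/3.

2/3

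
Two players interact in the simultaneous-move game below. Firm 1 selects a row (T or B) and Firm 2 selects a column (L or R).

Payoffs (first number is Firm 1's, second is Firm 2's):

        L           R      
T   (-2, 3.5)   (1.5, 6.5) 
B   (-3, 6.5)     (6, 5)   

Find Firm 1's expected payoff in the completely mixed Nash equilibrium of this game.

-15/11

First find q, the probability Firm 2 plays L, from Firm 1's indifference between T and B: −2q + 1.5(1−q) = −3q + 6(1−q), giving q = 9/11.
Since Firm 1 is indifferent in equilibrium, Firm 1's expected payoff equals the payoff from either row against (9/11, 2/11). Using T: −2(9/11) + 1.5(2/11) = -15/11.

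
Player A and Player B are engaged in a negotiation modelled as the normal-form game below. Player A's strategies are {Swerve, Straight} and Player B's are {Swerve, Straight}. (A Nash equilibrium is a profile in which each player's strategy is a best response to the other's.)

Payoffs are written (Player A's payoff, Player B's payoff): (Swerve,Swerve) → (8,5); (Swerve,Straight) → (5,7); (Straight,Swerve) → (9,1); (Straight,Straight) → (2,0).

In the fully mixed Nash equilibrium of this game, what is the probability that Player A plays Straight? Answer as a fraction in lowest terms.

Let x be the probability that Player A plays Swerve. In a completely mixed equilibrium, Player B must be indifferent between Swerve and Straight.
Player B's expected payoff from Swerve is 5x + (1−x); from Straight it is 7x.
Setting these equal: 4x + 1 = 7x, so x = 1/3.
Therefore Player A plays Straight with probability 1 − 1/3 = 2/3.

2/3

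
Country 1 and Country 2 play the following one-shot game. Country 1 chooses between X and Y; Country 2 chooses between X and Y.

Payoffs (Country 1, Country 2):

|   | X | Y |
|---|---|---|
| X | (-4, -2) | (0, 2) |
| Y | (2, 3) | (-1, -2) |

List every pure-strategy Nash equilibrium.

(X, X): Country 1 prefers Y (2 > -4); Country 2 prefers Y (2 > -2) — not an equilibrium.
(X, Y): Country 1 gets 0 ≥ -1 from Y, and Country 2 gets 2 ≥ -2 from X — Nash equilibrium.
(Y, X): Country 1 gets 2 ≥ -4 from X, and Country 2 gets 3 ≥ -2 from Y — Nash equilibrium.
(Y, Y): Country 1 prefers X (0 > -1); Country 2 prefers X (3 > -2) — not an equilibrium.

(X, Y) and (Y, X)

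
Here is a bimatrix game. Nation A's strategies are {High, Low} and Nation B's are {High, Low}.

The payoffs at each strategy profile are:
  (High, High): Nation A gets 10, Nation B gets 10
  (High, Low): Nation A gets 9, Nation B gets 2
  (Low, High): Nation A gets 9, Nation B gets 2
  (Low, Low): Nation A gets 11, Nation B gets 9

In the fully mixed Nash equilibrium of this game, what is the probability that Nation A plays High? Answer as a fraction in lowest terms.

Let r be the probability that Nation A plays High. In a completely mixed equilibrium, Nation B must be indifferent between High and Low.
Nation B's expected payoff from High is 10r + 2(1−r); from Low it is 2r + 9(1−r).
Setting these equal: 8r + 2 = −7r + 9, so r = 7/15.

7/15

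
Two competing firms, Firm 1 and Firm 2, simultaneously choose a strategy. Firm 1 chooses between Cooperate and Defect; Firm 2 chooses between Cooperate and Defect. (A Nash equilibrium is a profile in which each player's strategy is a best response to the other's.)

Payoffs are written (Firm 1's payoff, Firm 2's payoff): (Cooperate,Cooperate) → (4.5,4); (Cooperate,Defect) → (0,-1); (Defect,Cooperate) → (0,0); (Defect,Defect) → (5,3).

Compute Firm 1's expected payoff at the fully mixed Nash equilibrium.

45/19

First find q, the probability Firm 2 plays Cooperate, from Firm 1's indifference between Cooperate and Defect: 4.5q = 5(1−q), giving q = 10/19.
Since Firm 1 is indifferent in equilibrium, Firm 1's expected payoff equals the payoff from either row against (10/19, 9/19). Using Cooperate: 4.5(10/19) = 45/19.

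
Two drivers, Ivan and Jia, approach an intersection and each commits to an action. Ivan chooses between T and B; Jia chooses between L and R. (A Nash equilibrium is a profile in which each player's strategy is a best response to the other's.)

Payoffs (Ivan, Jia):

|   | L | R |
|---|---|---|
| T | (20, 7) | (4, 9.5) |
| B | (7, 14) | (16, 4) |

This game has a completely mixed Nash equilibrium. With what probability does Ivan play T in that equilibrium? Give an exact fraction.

4/5

Let p be the probability that Ivan plays T. In a completely mixed equilibrium, Jia must be indifferent between L and R.
Jia's expected payoff from L is 7p + 14(1−p); from R it is 9.5p + 4(1−p).
Setting these equal: −7p + 14 = 5.5p + 4, so p = 4/5.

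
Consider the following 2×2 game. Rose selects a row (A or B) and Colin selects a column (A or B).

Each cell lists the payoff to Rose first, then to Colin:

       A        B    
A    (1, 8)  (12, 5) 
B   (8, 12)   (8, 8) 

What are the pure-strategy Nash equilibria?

(A, A): Rose prefers B (8 > 1) — not an equilibrium.
(A, B): Colin prefers A (8 > 5) — not an equilibrium.
(B, A): Rose gets 8 ≥ 1 from A, and Colin gets 12 ≥ 8 from B — Nash equilibrium.
(B, B): Rose prefers A (12 > 8); Colin prefers A (12 > 8) — not an equilibrium.

(B, A)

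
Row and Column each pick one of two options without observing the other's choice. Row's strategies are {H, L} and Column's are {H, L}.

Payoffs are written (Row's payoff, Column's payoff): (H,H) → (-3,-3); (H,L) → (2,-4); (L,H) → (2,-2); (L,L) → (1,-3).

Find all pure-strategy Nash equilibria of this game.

(H, H): Row prefers L (2 > -3) — not an equilibrium.
(H, L): Column prefers H (-3 > -4) — not an equilibrium.
(L, H): Row gets 2 ≥ -3 from H, and Column gets -2 ≥ -3 from L — Nash equilibrium.
(L, L): Row prefers H (2 > 1); Column prefers H (-2 > -3) — not an equilibrium.

(L, H)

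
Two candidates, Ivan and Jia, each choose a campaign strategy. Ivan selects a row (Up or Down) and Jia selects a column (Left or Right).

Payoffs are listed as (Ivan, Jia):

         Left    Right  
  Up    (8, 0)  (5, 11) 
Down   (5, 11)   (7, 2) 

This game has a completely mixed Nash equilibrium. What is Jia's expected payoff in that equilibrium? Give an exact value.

121/20

First find x, the probability Ivan plays Up, from Jia's indifference between Left and Right: 11(1−x) = 11x + 2(1−x), giving x = 9/20.
Since Jia is indifferent in equilibrium, Jia's expected payoff equals the payoff from either column against (9/20, 11/20). Using Left: 11(11/20) = 121/20.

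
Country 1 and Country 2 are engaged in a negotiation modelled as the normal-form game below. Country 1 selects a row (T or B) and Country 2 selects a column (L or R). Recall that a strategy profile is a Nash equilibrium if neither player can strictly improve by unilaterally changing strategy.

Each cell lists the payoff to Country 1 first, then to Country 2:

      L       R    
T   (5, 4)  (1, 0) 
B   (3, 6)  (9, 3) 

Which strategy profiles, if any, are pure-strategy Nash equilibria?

(T, L): Country 1 gets 5 ≥ 3 from B, and Country 2 gets 4 ≥ 0 from R — Nash equilibrium.
(T, R): Country 1 prefers B (9 > 1); Country 2 prefers L (4 > 0) — not an equilibrium.
(B, L): Country 1 prefers T (5 > 3) — not an equilibrium.
(B, R): Country 2 prefers L (6 > 3) — not an equilibrium.

(T, L)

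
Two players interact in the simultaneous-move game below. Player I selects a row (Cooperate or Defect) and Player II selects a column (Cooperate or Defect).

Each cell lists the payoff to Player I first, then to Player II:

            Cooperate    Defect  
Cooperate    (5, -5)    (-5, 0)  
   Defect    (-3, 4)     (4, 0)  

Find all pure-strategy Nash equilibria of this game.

none

(Cooperate, Cooperate): Player II prefers Defect (0 > -5) — not an equilibrium.
(Cooperate, Defect): Player I prefers Defect (4 > -5) — not an equilibrium.
(Defect, Cooperate): Player I prefers Cooperate (5 > -3) — not an equilibrium.
(Defect, Defect): Player II prefers Cooperate (4 > 0) — not an equilibrium.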